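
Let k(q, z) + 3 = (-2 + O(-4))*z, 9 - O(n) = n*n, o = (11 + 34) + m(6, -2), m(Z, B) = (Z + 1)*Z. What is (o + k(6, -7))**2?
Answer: 21609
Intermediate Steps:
m(Z, B) = Z*(1 + Z) (m(Z, B) = (1 + Z)*Z = Z*(1 + Z))
o = 87 (o = (11 + 34) + 6*(1 + 6) = 45 + 6*7 = 45 + 42 = 87)
O(n) = 9 - n**2 (O(n) = 9 - n*n = 9 - n**2)
k(q, z) = -3 - 9*z (k(q, z) = -3 + (-2 + (9 - 1*(-4)**2))*z = -3 + (-2 + (9 - 1*16))*z = -3 + (-2 + (9 - 16))*z = -3 + (-2 - 7)*z = -3 - 9*z)
(o + k(6, -7))**2 = (87 + (-3 - 9*(-7)))**2 = (87 + (-3 + 63))**2 = (87 + 60)**2 = 147**2 = 21609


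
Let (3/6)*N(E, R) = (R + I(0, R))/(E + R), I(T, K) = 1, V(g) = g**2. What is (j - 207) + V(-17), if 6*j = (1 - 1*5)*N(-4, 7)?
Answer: 706/9 ≈ 78.444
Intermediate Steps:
N(E, R) = 2*(1 + R)/(E + R) (N(E, R) = 2*((R + 1)/(E + R)) = 2*((1 + R)/(E + R)) = 2*(1 + R)/(E + R))
j = -32/9 (j = ((1 - 1*5)*(2*(1 + 7)/(-4 + 7)))/6 = ((1 - 5)*(2*8/3))/6 = (-8*8/3)/6 = (-4*16/3)/6 = (1/6)*(-64/3) = -32/9 ≈ -3.5556)
(j - 207) + V(-17) = (-32/9 - 207) + (-17)**2 = -1895/9 + 289 = 706/9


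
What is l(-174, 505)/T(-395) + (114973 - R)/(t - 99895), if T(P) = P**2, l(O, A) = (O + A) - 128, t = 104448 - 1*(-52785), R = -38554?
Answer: 23965689789/8946161450 ≈ 2.6789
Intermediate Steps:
t = 157233 (t = 104448 + 52785 = 157233)
l(O, A) = -128 + A + O (l(O, A) = (A + O) - 128 = -128 + A + O)
l(-174, 505)/T(-395) + (114973 - R)/(t - 99895) = (-128 + 505 - 174)/((-395)**2) + (114973 - 1*(-38554))/(157233 - 99895) = 203/156025 + (114973 + 38554)/57338 = 203*(1/156025) + 153527*(1/57338) = 203/156025 + 153527/57338 = 23965689789/8946161450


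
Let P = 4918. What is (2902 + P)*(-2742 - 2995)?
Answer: -44863340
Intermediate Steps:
(2902 + P)*(-2742 - 2995) = (2902 + 4918)*(-2742 - 2995) = 7820*(-5737) = -44863340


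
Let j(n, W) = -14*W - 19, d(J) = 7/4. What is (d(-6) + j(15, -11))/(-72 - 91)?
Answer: -547/652 ≈ -0.83896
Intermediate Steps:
d(J) = 7/4 (d(J) = 7*(¼) = 7/4)
j(n, W) = -19 - 14*W
(d(-6) + j(15, -11))/(-72 - 91) = (7/4 + (-19 - 14*(-11)))/(-72 - 91) = (7/4 + (-19 + 154))/(-163) = (7/4 + 135)*(-1/163) = (547/4)*(-1/163) = -547/652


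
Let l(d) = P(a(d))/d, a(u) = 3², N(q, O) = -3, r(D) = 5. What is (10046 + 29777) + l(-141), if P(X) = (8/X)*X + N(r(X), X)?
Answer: 5615038/141 ≈ 39823.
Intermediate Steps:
a(u) = 9
P(X) = 5 (P(X) = (8/X)*X - 3 = 8 - 3 = 5)
l(d) = 5/d
(10046 + 29777) + l(-141) = (10046 + 29777) + 5/(-141) = 39823 + 5*(-1/141) = 39823 - 5/141 = 5615038/141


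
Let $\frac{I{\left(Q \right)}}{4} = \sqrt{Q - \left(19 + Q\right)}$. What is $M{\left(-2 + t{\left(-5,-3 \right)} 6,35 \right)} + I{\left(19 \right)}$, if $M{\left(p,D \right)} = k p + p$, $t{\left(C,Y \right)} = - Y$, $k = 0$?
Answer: $16 + 4 i \sqrt{19} \approx 16.0 + 17.436 i$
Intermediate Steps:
$M{\left(p,D \right)} = p$ ($M{\left(p,D \right)} = 0 p + p = 0 + p = p$)
$I{\left(Q \right)} = 4 i \sqrt{19}$ ($I{\left(Q \right)} = 4 \sqrt{Q - \left(19 + Q\right)} = 4 \sqrt{-19} = 4 i \sqrt{19}$)
$M{\left(-2 + t{\left(-5,-3 \right)} 6,35 \right)} + I{\left(19 \right)} = \left(-2 + \left(-1\right) \left(-3\right) 6\right) + 4 i \sqrt{19} = \left(-2 + 3 \cdot 6\right) + 4 i \sqrt{19} = \left(-2 + 18\right) + 4 i \sqrt{19} = 16 + 4 i \sqrt{19}$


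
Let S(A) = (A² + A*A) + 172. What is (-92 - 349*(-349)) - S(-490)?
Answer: -358663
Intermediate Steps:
S(A) = 172 + 2*A² (S(A) = (A² + A²) + 172 = 2*A² + 172 = 172 + 2*A²)
(-92 - 349*(-349)) - S(-490) = (-92 - 349*(-349)) - (172 + 2*(-490)²) = (-92 + 121801) - (172 + 2*240100) = 121709 - (172 + 480200) = 121709 - 1*480372 = 121709 - 480372 = -358663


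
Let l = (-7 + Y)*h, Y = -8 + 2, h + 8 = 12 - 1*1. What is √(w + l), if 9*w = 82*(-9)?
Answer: 11*I ≈ 11.0*I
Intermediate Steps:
h = 3 (h = -8 + (12 - 1*1) = -8 + (12 - 1) = -8 + 11 = 3)
Y = -6
l = -39 (l = (-7 - 6)*3 = -13*3 = -39)
w = -82 (w = (82*(-9))/9 = (⅑)*(-738) = -82)
√(w + l) = √(-82 - 39) = √(-121) = 11*I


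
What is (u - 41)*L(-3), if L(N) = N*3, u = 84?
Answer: -387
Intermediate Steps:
L(N) = 3*N
(u - 41)*L(-3) = (84 - 41)*(3*(-3)) = 43*(-9) = -387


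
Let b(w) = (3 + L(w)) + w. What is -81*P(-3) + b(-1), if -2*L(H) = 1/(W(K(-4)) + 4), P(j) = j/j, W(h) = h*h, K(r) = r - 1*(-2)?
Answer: -1265/16 ≈ -79.063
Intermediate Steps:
K(r) = 2 + r (K(r) = r + 2 = 2 + r)
W(h) = h**2
P(j) = 1
L(H) = -1/16 (L(H) = -1/(2*((2 - 4)**2 + 4)) = -1/(2*((-2)**2 + 4)) = -1/(2*(4 + 4)) = -1/2/8 = -1/2*1/8 = -1/16)
b(w) = 47/16 + w (b(w) = (3 - 1/16) + w = 47/16 + w)
-81*P(-3) + b(-1) = -81*1 + (47/16 - 1) = -81 + 31/16 = -1265/16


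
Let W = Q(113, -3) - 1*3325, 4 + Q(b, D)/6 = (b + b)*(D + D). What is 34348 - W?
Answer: 45833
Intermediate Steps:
Q(b, D) = -24 + 24*D*b (Q(b, D) = -24 + 6*((b + b)*(D + D)) = -24 + 6*((2*b)*(2*D)) = -24 + 6*(4*D*b) = -24 + 24*D*b)
W = -11485 (W = (-24 + 24*(-3)*113) - 1*3325 = (-24 - 8136) - 3325 = -8160 - 3325 = -11485)
34348 - W = 34348 - 1*(-11485) = 34348 + 11485 = 45833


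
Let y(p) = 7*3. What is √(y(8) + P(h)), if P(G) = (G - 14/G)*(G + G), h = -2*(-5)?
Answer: √193 ≈ 13.892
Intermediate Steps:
h = 10
P(G) = 2*G*(G - 14/G) (P(G) = (G - 14/G)*(2*G) = 2*G*(G - 14/G))
y(p) = 21
√(y(8) + P(h)) = √(21 + (-28 + 2*10²)) = √(21 + (-28 + 2*100)) = √(21 + (-28 + 200)) = √(21 + 172) = √193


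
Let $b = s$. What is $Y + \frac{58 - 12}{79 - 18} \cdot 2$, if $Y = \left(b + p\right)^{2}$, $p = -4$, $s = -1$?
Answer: $\frac{1617}{61} \approx 26.508$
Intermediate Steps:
$b = -1$
$Y = 25$ ($Y = \left(-1 - 4\right)^{2} = \left(-5\right)^{2} = 25$)
$Y + \frac{58 - 12}{79 - 18} \cdot 2 = 25 + \frac{58 - 12}{79 - 18} \cdot 2 = 25 + \frac{58 - 12}{61} \cdot 2 = 25 + 46 \cdot \frac{1}{61} \cdot 2 = 25 + \frac{46}{61} \cdot 2 = 25 + \frac{92}{61} = \frac{1617}{61}$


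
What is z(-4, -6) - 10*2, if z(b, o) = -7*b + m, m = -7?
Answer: 1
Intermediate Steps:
z(b, o) = -7 - 7*b (z(b, o) = -7*b - 7 = -7 - 7*b)
z(-4, -6) - 10*2 = (-7 - 7*(-4)) - 10*2 = (-7 + 28) - 20 = 21 - 20 = 1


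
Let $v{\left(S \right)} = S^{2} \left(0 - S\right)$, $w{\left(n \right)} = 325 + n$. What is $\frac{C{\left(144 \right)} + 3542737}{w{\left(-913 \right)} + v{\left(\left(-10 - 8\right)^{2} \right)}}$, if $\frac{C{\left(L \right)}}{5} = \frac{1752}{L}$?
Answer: $- \frac{21256787}{204076872} \approx -0.10416$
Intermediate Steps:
$C{\left(L \right)} = \frac{8760}{L}$ ($C{\left(L \right)} = 5 \frac{1752}{L} = \frac{8760}{L}$)
$v{\left(S \right)} = - S^{3}$ ($v{\left(S \right)} = S^{2} \left(- S\right) = - S^{3}$)
$\frac{C{\left(144 \right)} + 3542737}{w{\left(-913 \right)} + v{\left(\left(-10 - 8\right)^{2} \right)}} = \frac{\frac{8760}{144} + 3542737}{\left(325 - 913\right) - \left(\left(-10 - 8\right)^{2}\right)^{3}} = \frac{8760 \cdot \frac{1}{144} + 3542737}{-588 - \left(\left(-18\right)^{2}\right)^{3}} = \frac{\frac{365}{6} + 3542737}{-588 - 324^{3}} = \frac{21256787}{6 \left(-588 - 34012224\right)} = \frac{21256787}{6 \left(-34012812\right)} = \frac{21256787}{6} \left(- \frac{1}{34012812}\right) = - \frac{21256787}{204076872}$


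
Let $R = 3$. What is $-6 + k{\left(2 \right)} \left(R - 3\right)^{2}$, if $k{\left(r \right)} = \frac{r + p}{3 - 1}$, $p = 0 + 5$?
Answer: $-6$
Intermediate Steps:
$p = 5$
$k{\left(r \right)} = \frac{5}{2} + \frac{r}{2}$ ($k{\left(r \right)} = \frac{r + 5}{3 - 1} = \frac{5 + r}{2} = \left(5 + r\right) \frac{1}{2} = \frac{5}{2} + \frac{r}{2}$)
$-6 + k{\left(2 \right)} \left(R - 3\right)^{2} = -6 + \left(\frac{5}{2} + \frac{1}{2} \cdot 2\right) \left(3 - 3\right)^{2} = -6 + \left(\frac{5}{2} + 1\right) 0^{2} = -6 + \frac{7}{2} \cdot 0 = -6 + 0 = -6$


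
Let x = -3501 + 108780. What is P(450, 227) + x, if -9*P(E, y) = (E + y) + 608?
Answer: 946226/9 ≈ 1.0514e+5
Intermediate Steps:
x = 105279
P(E, y) = -608/9 - E/9 - y/9 (P(E, y) = -((E + y) + 608)/9 = -(608 + E + y)/9 = -608/9 - E/9 - y/9)
P(450, 227) + x = (-608/9 - ⅑*450 - ⅑*227) + 105279 = (-608/9 - 50 - 227/9) + 105279 = -1285/9 + 105279 = 946226/9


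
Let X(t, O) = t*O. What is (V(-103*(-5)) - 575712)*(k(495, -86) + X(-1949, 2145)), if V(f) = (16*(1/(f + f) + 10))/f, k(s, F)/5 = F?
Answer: 127683066492599944/53045 ≈ 2.4071e+12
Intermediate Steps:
k(s, F) = 5*F
X(t, O) = O*t
V(f) = (160 + 8/f)/f (V(f) = (16*(1/(2*f) + 10))/f = (16*(10 + 1/(2*f)))/f = (160 + 8/f)/f)
(V(-103*(-5)) - 575712)*(k(495, -86) + X(-1949, 2145)) = (8*(1 + 20*(-103*(-5)))/(-103*(-5))² - 575712)*(5*(-86) + 2145*(-1949)) = (8*(1 + 20*515)/515² - 575712)*(-430 - 4180605) = (8*(1/265225)*(1 + 10300) - 575712)*(-4181035) = (8*(1/265225)*10301 - 575712)*(-4181035) = (82408/265225 - 575712)*(-4181035) = -152693132792/265225*(-4181035) = 127683066492599944/53045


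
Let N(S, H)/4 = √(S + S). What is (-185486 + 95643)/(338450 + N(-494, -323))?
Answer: -15203681675/57274209154 + 179686*I*√247/28637104577 ≈ -0.26545 + 9.8613e-5*I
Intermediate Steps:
N(S, H) = 4*√2*√S (N(S, H) = 4*√(S + S) = 4*√(2*S) = 4*(√2*√S) = 4*√2*√S)
(-185486 + 95643)/(338450 + N(-494, -323)) = (-185486 + 95643)/(338450 + 4*√2*√(-494)) = -89843/(338450 + 4*√2*(I*√494)) = -89843/(338450 + 8*I*√247)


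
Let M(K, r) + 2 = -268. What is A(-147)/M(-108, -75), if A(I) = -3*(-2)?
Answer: -1/45 ≈ -0.022222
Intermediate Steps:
M(K, r) = -270 (M(K, r) = -2 - 268 = -270)
A(I) = 6
A(-147)/M(-108, -75) = 6/(-270) = 6*(-1/270) = -1/45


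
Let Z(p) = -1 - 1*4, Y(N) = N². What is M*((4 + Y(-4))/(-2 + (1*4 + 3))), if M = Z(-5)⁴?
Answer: 2500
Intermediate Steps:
Z(p) = -5 (Z(p) = -1 - 4 = -5)
M = 625 (M = (-5)⁴ = 625)
M*((4 + Y(-4))/(-2 + (1*4 + 3))) = 625*((4 + (-4)²)/(-2 + (1*4 + 3))) = 625*((4 + 16)/(-2 + (4 + 3))) = 625*(20/(-2 + 7)) = 625*(20/5) = 625*(20*(⅕)) = 625*4 = 2500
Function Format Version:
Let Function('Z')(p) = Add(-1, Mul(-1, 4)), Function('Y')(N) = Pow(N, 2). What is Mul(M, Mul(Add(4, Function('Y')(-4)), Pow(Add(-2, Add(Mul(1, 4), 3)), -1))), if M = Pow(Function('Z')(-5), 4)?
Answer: 2500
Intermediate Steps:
Function('Z')(p) = -5 (Function('Z')(p) = Add(-1, -4) = -5)
M = 625 (M = Pow(-5, 4) = 625)
Mul(M, Mul(Add(4, Function('Y')(-4)), Pow(Add(-2, Add(Mul(1, 4), 3)), -1))) = Mul(625, Mul(Add(4, Pow(-4, 2)), Pow(Add(-2, Add(Mul(1, 4), 3)), -1))) = Mul(625, Mul(Add(4, 16), Pow(Add(-2, Add(4, 3)), -1))) = Mul(625, Mul(20, Pow(Add(-2, 7), -1))) = Mul(625, Mul(20, Pow(5, -1))) = Mul(625, Mul(20, Rational(1, 5))) = Mul(625, 4) = 2500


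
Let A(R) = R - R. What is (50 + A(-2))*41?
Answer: 2050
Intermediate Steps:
A(R) = 0
(50 + A(-2))*41 = (50 + 0)*41 = 50*41 = 2050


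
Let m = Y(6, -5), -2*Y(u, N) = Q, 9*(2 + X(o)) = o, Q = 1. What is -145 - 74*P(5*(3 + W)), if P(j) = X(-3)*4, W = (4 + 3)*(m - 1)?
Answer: 1637/3 ≈ 545.67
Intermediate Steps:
X(o) = -2 + o/9
Y(u, N) = -1/2 (Y(u, N) = -1/2*1 = -1/2)
m = -1/2 ≈ -0.50000
W = -21/2 (W = (4 + 3)*(-1/2 - 1) = 7*(-3/2) = -21/2 ≈ -10.500)
P(j) = -28/3 (P(j) = (-2 + (1/9)*(-3))*4 = (-2 - 1/3)*4 = -7/3*4 = -28/3)
-145 - 74*P(5*(3 + W)) = -145 - 74*(-28/3) = -145 + 2072/3 = 1637/3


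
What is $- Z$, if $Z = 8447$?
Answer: $-8447$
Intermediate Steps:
$- Z = \left(-1\right) 8447 = -8447$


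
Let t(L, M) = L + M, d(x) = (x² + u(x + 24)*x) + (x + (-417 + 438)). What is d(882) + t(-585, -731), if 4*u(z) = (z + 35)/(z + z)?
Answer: 939371615/1208 ≈ 7.7763e+5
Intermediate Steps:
u(z) = (35 + z)/(8*z) (u(z) = ((z + 35)/(z + z))/4 = ((35 + z)/((2*z)))/4 = ((35 + z)*(1/(2*z)))/4 = ((35 + z)/(2*z))/4 = (35 + z)/(8*z))
d(x) = 21 + x + x² + x*(59 + x)/(8*(24 + x)) (d(x) = (x² + ((35 + (x + 24))/(8*(x + 24)))*x) + (x + (-417 + 438)) = (x² + ((35 + (24 + x))/(8*(24 + x)))*x) + (x + 21) = (x² + ((59 + x)/(8*(24 + x)))*x) + (21 + x) = (x² + x*(59 + x)/(8*(24 + x))) + (21 + x) = 21 + x + x² + x*(59 + x)/(8*(24 + x)))
d(882) + t(-585, -731) = (4032 + 8*882³ + 201*882² + 419*882)/(8*(24 + 882)) + (-585 - 731) = (⅛)*(4032 + 8*686128968 + 201*777924 + 369558)/906 - 1316 = (⅛)*(1/906)*(4032 + 5489031744 + 156362724 + 369558) - 1316 = (⅛)*(1/906)*5645768058 - 1316 = 940961343/1208 - 1316 = 939371615/1208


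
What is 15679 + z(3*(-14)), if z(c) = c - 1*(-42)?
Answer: 15679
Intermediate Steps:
z(c) = 42 + c (z(c) = c + 42 = 42 + c)
15679 + z(3*(-14)) = 15679 + (42 + 3*(-14)) = 15679 + (42 - 42) = 15679 + 0 = 15679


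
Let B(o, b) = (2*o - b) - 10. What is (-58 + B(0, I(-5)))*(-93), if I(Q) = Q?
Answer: 5859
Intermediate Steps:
B(o, b) = -10 - b + 2*o (B(o, b) = (-b + 2*o) - 10 = -10 - b + 2*o)
(-58 + B(0, I(-5)))*(-93) = (-58 + (-10 - 1*(-5) + 2*0))*(-93) = (-58 + (-10 + 5 + 0))*(-93) = (-58 - 5)*(-93) = -63*(-93) = 5859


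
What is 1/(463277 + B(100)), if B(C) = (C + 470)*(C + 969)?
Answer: 1/1072607 ≈ 9.3231e-7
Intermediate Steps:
B(C) = (470 + C)*(969 + C)
1/(463277 + B(100)) = 1/(463277 + (455430 + 100**2 + 1439*100)) = 1/(463277 + (455430 + 10000 + 143900)) = 1/(463277 + 609330) = 1/1072607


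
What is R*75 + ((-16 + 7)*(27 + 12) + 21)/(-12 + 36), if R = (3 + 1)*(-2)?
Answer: -2455/4 ≈ -613.75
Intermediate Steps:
R = -8 (R = 4*(-2) = -8)
R*75 + ((-16 + 7)*(27 + 12) + 21)/(-12 + 36) = -8*75 + ((-16 + 7)*(27 + 12) + 21)/(-12 + 36) = -600 + (-9*39 + 21)/24 = -600 + (-351 + 21)*(1/24) = -600 - 330*1/24 = -600 - 55/4 = -2455/4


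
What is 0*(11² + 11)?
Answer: 0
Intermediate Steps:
0*(11² + 11) = 0*(121 + 11) = 0*132 = 0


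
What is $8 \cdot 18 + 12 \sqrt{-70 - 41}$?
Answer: $144 + 12 i \sqrt{111} \approx 144.0 + 126.43 i$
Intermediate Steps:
$8 \cdot 18 + 12 \sqrt{-70 - 41} = 144 + 12 \sqrt{-111} = 144 + 12 i \sqrt{111}$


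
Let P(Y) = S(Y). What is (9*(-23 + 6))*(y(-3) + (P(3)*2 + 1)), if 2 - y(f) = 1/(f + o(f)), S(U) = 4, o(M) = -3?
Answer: -3417/2 ≈ -1708.5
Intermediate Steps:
P(Y) = 4
y(f) = 2 - 1/(-3 + f) (y(f) = 2 - 1/(f - 3) = 2 - 1/(-3 + f))
(9*(-23 + 6))*(y(-3) + (P(3)*2 + 1)) = (9*(-23 + 6))*((-7 + 2*(-3))/(-3 - 3) + (4*2 + 1)) = (9*(-17))*((-7 - 6)/(-6) + (8 + 1)) = -153*(-⅙*(-13) + 9) = -153*(13/6 + 9) = -153*67/6 = -3417/2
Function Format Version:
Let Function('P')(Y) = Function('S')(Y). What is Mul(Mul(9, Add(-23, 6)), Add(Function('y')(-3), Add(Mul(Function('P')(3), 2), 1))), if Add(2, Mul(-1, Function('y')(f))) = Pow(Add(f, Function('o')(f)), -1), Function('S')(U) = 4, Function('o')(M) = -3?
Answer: Rational(-3417, 2) ≈ -1708.5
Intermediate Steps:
Function('P')(Y) = 4
Function('y')(f) = Add(2, Mul(-1, Pow(Add(-3, f), -1))) (Function('y')(f) = Add(2, Mul(-1, Pow(Add(f, -3), -1))) = Add(2, Mul(-1, Pow(Add(-3, f), -1))))
Mul(Mul(9, Add(-23, 6)), Add(Function('y')(-3), Add(Mul(Function('P')(3), 2), 1))) = Mul(Mul(9, Add(-23, 6)), Add(Mul(Pow(Add(-3, -3), -1), Add(-7, Mul(2, -3))), Add(Mul(4, 2), 1))) = Mul(Mul(9, -17), Add(Mul(Pow(-6, -1), Add(-7, -6)), Add(8, 1))) = Mul(-153, Add(Mul(Rational(-1, 6), -13), 9)) = Mul(-153, Add(Rational(13, 6), 9)) = Mul(-153, Rational(67, 6)) = Rational(-3417, 2)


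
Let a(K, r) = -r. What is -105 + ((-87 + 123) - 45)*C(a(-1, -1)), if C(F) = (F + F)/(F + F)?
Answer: -114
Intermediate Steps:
C(F) = 1 (C(F) = (2*F)/((2*F)) = (2*F)*(1/(2*F)) = 1)
-105 + ((-87 + 123) - 45)*C(a(-1, -1)) = -105 + ((-87 + 123) - 45)*1 = -105 + (36 - 45)*1 = -105 - 9*1 = -105 - 9 = -114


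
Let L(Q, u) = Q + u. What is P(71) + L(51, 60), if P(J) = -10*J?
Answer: -599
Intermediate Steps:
P(71) + L(51, 60) = -10*71 + (51 + 60) = -710 + 111 = -599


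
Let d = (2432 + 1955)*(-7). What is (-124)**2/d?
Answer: -15376/30709 ≈ -0.50070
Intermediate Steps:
d = -30709 (d = 4387*(-7) = -30709)
(-124)**2/d = (-124)**2/(-30709) = 15376*(-1/30709) = -15376/30709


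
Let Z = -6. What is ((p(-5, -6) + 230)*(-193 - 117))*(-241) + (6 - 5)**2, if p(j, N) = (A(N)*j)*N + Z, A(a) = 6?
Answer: 30182841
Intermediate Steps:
p(j, N) = -6 + 6*N*j (p(j, N) = (6*j)*N - 6 = 6*N*j - 6 = -6 + 6*N*j)
((p(-5, -6) + 230)*(-193 - 117))*(-241) + (6 - 5)**2 = (((-6 + 6*(-6)*(-5)) + 230)*(-193 - 117))*(-241) + (6 - 5)**2 = (((-6 + 180) + 230)*(-310))*(-241) + 1**2 = ((174 + 230)*(-310))*(-241) + 1 = (404*(-310))*(-241) + 1 = -125240*(-241) + 1 = 30182840 + 1 = 30182841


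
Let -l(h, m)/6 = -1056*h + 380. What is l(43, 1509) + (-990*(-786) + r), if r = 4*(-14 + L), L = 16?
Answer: 1048316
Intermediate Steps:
r = 8 (r = 4*(-14 + 16) = 4*2 = 8)
l(h, m) = -2280 + 6336*h (l(h, m) = -6*(-1056*h + 380) = -6*(380 - 1056*h) = -2280 + 6336*h)
l(43, 1509) + (-990*(-786) + r) = (-2280 + 6336*43) + (-990*(-786) + 8) = (-2280 + 272448) + (778140 + 8) = 270168 + 778148 = 1048316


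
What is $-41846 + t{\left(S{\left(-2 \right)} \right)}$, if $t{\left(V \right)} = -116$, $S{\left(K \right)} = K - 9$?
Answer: $-41962$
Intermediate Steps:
$S{\left(K \right)} = -9 + K$
$-41846 + t{\left(S{\left(-2 \right)} \right)} = -41846 - 116 = -41962$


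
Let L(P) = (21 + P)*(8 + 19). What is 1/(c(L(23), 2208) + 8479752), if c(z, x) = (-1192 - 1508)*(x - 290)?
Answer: 1/3301152 ≈ 3.0292e-7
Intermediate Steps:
L(P) = 567 + 27*P (L(P) = (21 + P)*27 = 567 + 27*P)
c(z, x) = 783000 - 2700*x (c(z, x) = -2700*(-290 + x) = 783000 - 2700*x)
1/(c(L(23), 2208) + 8479752) = 1/((783000 - 2700*2208) + 8479752) = 1/((783000 - 5961600) + 8479752) = 1/(-5178600 + 8479752) = 1/3301152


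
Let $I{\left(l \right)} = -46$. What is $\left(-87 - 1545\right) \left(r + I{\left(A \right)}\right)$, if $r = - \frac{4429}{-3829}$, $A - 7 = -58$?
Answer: $\frac{280222560}{3829} \approx 73184.0$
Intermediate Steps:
$A = -51$ ($A = 7 - 58 = -51$)
$r = \frac{4429}{3829}$ ($r = \left(-4429\right) \left(- \frac{1}{3829}\right) = \frac{4429}{3829} \approx 1.1567$)
$\left(-87 - 1545\right) \left(r + I{\left(A \right)}\right) = \left(-87 - 1545\right) \left(\frac{4429}{3829} - 46\right) = \left(-1632\right) \left(- \frac{171705}{3829}\right) = \frac{280222560}{3829}$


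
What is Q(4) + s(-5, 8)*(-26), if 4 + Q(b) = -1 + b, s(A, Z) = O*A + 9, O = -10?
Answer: -1535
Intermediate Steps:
s(A, Z) = 9 - 10*A (s(A, Z) = -10*A + 9 = 9 - 10*A)
Q(b) = -5 + b (Q(b) = -4 + (-1 + b) = -5 + b)
Q(4) + s(-5, 8)*(-26) = (-5 + 4) + (9 - 10*(-5))*(-26) = -1 + (9 + 50)*(-26) = -1 + 59*(-26) = -1 - 1534 = -1535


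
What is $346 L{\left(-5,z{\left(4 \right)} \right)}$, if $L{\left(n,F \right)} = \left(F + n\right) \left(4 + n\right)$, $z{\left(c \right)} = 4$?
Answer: $346$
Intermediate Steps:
$L{\left(n,F \right)} = \left(4 + n\right) \left(F + n\right)$
$346 L{\left(-5,z{\left(4 \right)} \right)} = 346 \left(\left(-5\right)^{2} + 4 \cdot 4 + 4 \left(-5\right) + 4 \left(-5\right)\right) = 346 \left(25 + 16 - 20 - 20\right) = 346 \cdot 1 = 346$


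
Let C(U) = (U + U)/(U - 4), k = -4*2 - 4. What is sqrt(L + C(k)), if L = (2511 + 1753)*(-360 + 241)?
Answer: I*sqrt(2029658)/2 ≈ 712.33*I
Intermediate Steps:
k = -12 (k = -8 - 4 = -12)
C(U) = 2*U/(-4 + U) (C(U) = (2*U)/(-4 + U) = 2*U/(-4 + U))
L = -507416 (L = 4264*(-119) = -507416)
sqrt(L + C(k)) = sqrt(-507416 + 2*(-12)/(-4 - 12)) = sqrt(-507416 + 2*(-12)/(-16)) = sqrt(-507416 + 2*(-12)*(-1/16)) = sqrt(-507416 + 3/2) = sqrt(-1014829/2) = I*sqrt(2029658)/2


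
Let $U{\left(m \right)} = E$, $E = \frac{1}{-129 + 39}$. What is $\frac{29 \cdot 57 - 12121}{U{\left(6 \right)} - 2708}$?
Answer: $\frac{942120}{243721} \approx 3.8656$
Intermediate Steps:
$E = - \frac{1}{90}$ ($E = \frac{1}{-90} = - \frac{1}{90} \approx -0.011111$)
$U{\left(m \right)} = - \frac{1}{90}$
$\frac{29 \cdot 57 - 12121}{U{\left(6 \right)} - 2708} = \frac{29 \cdot 57 - 12121}{- \frac{1}{90} - 2708} = \frac{1653 - 12121}{- \frac{243721}{90}} = \left(-10468\right) \left(- \frac{90}{243721}\right) = \frac{942120}{243721}$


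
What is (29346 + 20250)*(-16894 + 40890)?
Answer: 1190105616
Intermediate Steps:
(29346 + 20250)*(-16894 + 40890) = 49596*23996 = 1190105616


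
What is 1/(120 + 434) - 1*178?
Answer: -98611/554 ≈ -178.00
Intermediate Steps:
1/(120 + 434) - 1*178 = 1/554 - 178 = -98611/554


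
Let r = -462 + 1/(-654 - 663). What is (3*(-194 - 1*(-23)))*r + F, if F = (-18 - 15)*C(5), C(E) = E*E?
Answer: 103683630/439 ≈ 2.3618e+5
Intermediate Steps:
C(E) = E²
F = -825 (F = (-18 - 15)*5² = -33*25 = -825)
r = -608455/1317 (r = -462 + 1/(-1317) = -462 - 1/1317 = -608455/1317 ≈ -462.00)
(3*(-194 - 1*(-23)))*r + F = (3*(-194 - 1*(-23)))*(-608455/1317) - 825 = (3*(-194 + 23))*(-608455/1317) - 825 = (3*(-171))*(-608455/1317) - 825 = -513*(-608455/1317) - 825 = 104045805/439 - 825 = 103683630/439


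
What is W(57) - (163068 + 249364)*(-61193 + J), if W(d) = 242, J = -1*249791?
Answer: 128259753330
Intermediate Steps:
J = -249791
W(57) - (163068 + 249364)*(-61193 + J) = 242 - (163068 + 249364)*(-61193 - 249791) = 242 - 412432*(-310984) = 242 - 1*(-128259753088) = 242 + 128259753088 = 128259753330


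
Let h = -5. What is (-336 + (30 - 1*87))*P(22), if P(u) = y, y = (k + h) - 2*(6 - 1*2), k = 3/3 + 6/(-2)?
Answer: 5895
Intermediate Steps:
k = -2 (k = 3*(1/3) + 6*(-1/2) = 1 - 3 = -2)
y = -15 (y = (-2 - 5) - 2*(6 - 1*2) = -7 - 2*(6 - 2) = -7 - 2*4 = -7 - 8 = -15)
P(u) = -15
(-336 + (30 - 1*87))*P(22) = (-336 + (30 - 1*87))*(-15) = (-336 + (30 - 87))*(-15) = (-336 - 57)*(-15) = -393*(-15) = 5895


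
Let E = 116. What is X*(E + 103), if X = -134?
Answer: -29346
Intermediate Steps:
X*(E + 103) = -134*(116 + 103) = -134*219 = -29346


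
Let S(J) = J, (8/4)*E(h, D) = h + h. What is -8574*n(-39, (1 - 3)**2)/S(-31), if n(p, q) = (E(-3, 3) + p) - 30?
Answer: -617328/31 ≈ -19914.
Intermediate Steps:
E(h, D) = h (E(h, D) = (h + h)/2 = (2*h)/2 = h)
n(p, q) = -33 + p (n(p, q) = (-3 + p) - 30 = -33 + p)
-8574*n(-39, (1 - 3)**2)/S(-31) = -8574/((-31/(-33 - 39))) = -8574/((-31/(-72))) = -8574/((-31*(-1/72))) = -8574/31/72 = -8574*72/31 = -617328/31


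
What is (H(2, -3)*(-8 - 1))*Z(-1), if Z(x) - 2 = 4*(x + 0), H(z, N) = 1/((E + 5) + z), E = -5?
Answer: 9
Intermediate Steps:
H(z, N) = 1/z (H(z, N) = 1/((-5 + 5) + z) = 1/(0 + z) = 1/z)
Z(x) = 2 + 4*x (Z(x) = 2 + 4*(x + 0) = 2 + 4*x)
(H(2, -3)*(-8 - 1))*Z(-1) = ((-8 - 1)/2)*(2 + 4*(-1)) = ((½)*(-9))*(2 - 4) = -9/2*(-2) = 9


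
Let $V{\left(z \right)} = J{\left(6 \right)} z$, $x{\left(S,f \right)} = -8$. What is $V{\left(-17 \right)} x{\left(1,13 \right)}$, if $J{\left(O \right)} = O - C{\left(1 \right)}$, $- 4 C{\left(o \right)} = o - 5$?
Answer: $680$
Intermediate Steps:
$C{\left(o \right)} = \frac{5}{4} - \frac{o}{4}$ ($C{\left(o \right)} = - \frac{o - 5}{4} = - \frac{-5 + o}{4} = \frac{5}{4} - \frac{o}{4}$)
$J{\left(O \right)} = -1 + O$ ($J{\left(O \right)} = O - \left(\frac{5}{4} - \frac{1}{4}\right) = O - 1 = -1 + O$)
$V{\left(z \right)} = 5 z$ ($V{\left(z \right)} = \left(-1 + 6\right) z = 5 z$)
$V{\left(-17 \right)} x{\left(1,13 \right)} = 5 \left(-17\right) \left(-8\right) = \left(-85\right) \left(-8\right) = 680$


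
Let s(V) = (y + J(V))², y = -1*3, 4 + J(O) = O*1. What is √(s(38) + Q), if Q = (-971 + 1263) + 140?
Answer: √1393 ≈ 37.323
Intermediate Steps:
J(O) = -4 + O (J(O) = -4 + O*1 = -4 + O)
y = -3
Q = 432 (Q = 292 + 140 = 432)
s(V) = (-7 + V)² (s(V) = (-3 + (-4 + V))² = (-7 + V)²)
√(s(38) + Q) = √((-7 + 38)² + 432) = √(31² + 432) = √(961 + 432) = √1393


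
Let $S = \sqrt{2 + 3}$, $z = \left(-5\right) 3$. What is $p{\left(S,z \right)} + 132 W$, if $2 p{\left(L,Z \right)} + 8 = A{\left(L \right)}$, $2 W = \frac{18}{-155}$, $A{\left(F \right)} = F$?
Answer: $- \frac{1808}{155} + \frac{\sqrt{5}}{2} \approx -10.546$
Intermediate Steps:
$z = -15$
$W = - \frac{9}{155}$ ($W = \frac{18 \frac{1}{-155}}{2} = \frac{18 \left(- \frac{1}{155}\right)}{2} = \frac{1}{2} \left(- \frac{18}{155}\right) = - \frac{9}{155} \approx -0.058065$)
$S = \sqrt{5} \approx 2.2361$
$p{\left(L,Z \right)} = -4 + \frac{L}{2}$
$p{\left(S,z \right)} + 132 W = \left(-4 + \frac{\sqrt{5}}{2}\right) + 132 \left(- \frac{9}{155}\right) = \left(-4 + \frac{\sqrt{5}}{2}\right) - \frac{1188}{155} = - \frac{1808}{155} + \frac{\sqrt{5}}{2}$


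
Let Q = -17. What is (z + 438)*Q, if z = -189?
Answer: -4233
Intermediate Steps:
(z + 438)*Q = (-189 + 438)*(-17) = 249*(-17) = -4233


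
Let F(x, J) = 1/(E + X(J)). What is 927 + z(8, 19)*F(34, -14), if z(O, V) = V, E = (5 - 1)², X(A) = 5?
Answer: 19486/21 ≈ 927.90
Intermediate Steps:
E = 16 (E = 4² = 16)
F(x, J) = 1/21 (F(x, J) = 1/(16 + 5) = 1/21)
927 + z(8, 19)*F(34, -14) = 927 + 19*(1/21) = 927 + 19/21 = 19486/21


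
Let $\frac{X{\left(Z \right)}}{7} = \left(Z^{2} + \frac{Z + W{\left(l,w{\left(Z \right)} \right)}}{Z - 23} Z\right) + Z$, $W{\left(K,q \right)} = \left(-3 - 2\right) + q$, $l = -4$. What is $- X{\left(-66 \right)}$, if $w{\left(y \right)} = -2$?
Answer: $- \frac{2638944}{89} \approx -29651.0$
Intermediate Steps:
$W{\left(K,q \right)} = -5 + q$
$X{\left(Z \right)} = 7 Z + 7 Z^{2} + \frac{7 Z \left(-7 + Z\right)}{-23 + Z}$ ($X{\left(Z \right)} = 7 \left(\left(Z^{2} + \frac{Z - 7}{Z - 23} Z\right) + Z\right) = 7 \left(\left(Z^{2} + \frac{Z - 7}{-23 + Z} Z\right) + Z\right) = 7 \left(\left(Z^{2} + \frac{-7 + Z}{-23 + Z} Z\right) + Z\right) = 7 \left(\left(Z^{2} + \frac{Z \left(-7 + Z\right)}{-23 + Z}\right) + Z\right) = 7 \left(Z + Z^{2} + \frac{Z \left(-7 + Z\right)}{-23 + Z}\right) = 7 Z + 7 Z^{2} + \frac{7 Z \left(-7 + Z\right)}{-23 + Z}$)
$- X{\left(-66 \right)} = - \frac{7 \left(-66\right) \left(-30 + \left(-66\right)^{2} - -1386\right)}{-23 - 66} = - \frac{7 \left(-66\right) \left(-30 + 4356 + 1386\right)}{-89} = - \frac{7 \left(-66\right) \left(-1\right) 5712}{89} = \left(-1\right) \frac{2638944}{89} = - \frac{2638944}{89}$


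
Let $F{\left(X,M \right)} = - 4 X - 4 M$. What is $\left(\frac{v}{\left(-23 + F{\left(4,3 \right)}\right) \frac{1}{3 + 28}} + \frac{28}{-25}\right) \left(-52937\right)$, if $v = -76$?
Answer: $- \frac{3042395264}{1275} \approx -2.3862 \cdot 10^{6}$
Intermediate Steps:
$F{\left(X,M \right)} = - 4 M - 4 X$
$\left(\frac{v}{\left(-23 + F{\left(4,3 \right)}\right) \frac{1}{3 + 28}} + \frac{28}{-25}\right) \left(-52937\right) = \left(- \frac{76}{\left(-23 - 28\right) \frac{1}{3 + 28}} + \frac{28}{-25}\right) \left(-52937\right) = \left(- \frac{76}{\left(-23 - 28\right) \frac{1}{31}} + 28 \left(- \frac{1}{25}\right)\right) \left(-52937\right) = \left(- \frac{76}{\left(-23 - 28\right) \frac{1}{31}} - \frac{28}{25}\right) \left(-52937\right) = \left(- \frac{76}{\left(-51\right) \frac{1}{31}} - \frac{28}{25}\right) \left(-52937\right) = \left(- \frac{76}{- \frac{51}{31}} - \frac{28}{25}\right) \left(-52937\right) = \left(\left(-76\right) \left(- \frac{31}{51}\right) - \frac{28}{25}\right) \left(-52937\right) = \left(\frac{2356}{51} - \frac{28}{25}\right) \left(-52937\right) = \frac{57472}{1275} \left(-52937\right) = - \frac{3042395264}{1275}$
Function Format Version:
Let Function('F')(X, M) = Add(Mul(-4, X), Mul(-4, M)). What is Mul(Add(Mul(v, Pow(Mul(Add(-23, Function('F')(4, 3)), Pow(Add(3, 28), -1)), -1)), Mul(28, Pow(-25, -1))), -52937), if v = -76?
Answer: Rational(-3042395264, 1275) ≈ -2.3862e+6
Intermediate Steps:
Function('F')(X, M) = Add(Mul(-4, M), Mul(-4, X))
Mul(Add(Mul(v, Pow(Mul(Add(-23, Function('F')(4, 3)), Pow(Add(3, 28), -1)), -1)), Mul(28, Pow(-25, -1))), -52937) = Mul(Add(Mul(-76, Pow(Mul(Add(-23, Add(Mul(-4, 3), Mul(-4, 4))), Pow(Add(3, 28), -1)), -1)), Mul(28, Pow(-25, -1))), -52937) = Mul(Add(Mul(-76, Pow(Mul(Add(-23, Add(-12, -16)), Pow(31, -1)), -1)), Mul(28, Rational(-1, 25))), -52937) = Mul(Add(Mul(-76, Pow(Mul(Add(-23, -28), Rational(1, 31)), -1)), Rational(-28, 25)), -52937) = Mul(Add(Mul(-76, Pow(Mul(-51, Rational(1, 31)), -1)), Rational(-28, 25)), -52937) = Mul(Add(Mul(-76, Pow(Rational(-51, 31), -1)), Rational(-28, 25)), -52937) = Mul(Add(Mul(-76, Rational(-31, 51)), Rational(-28, 25)), -52937) = Mul(Add(Rational(2356, 51), Rational(-28, 25)), -52937) = Mul(Rational(57472, 1275), -52937) = Rational(-3042395264, 1275)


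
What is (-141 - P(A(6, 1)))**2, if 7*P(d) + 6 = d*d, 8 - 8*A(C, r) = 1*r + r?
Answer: 246647025/12544 ≈ 19663.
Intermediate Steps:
A(C, r) = 1 - r/4 (A(C, r) = 1 - (1*r + r)/8 = 1 - (r + r)/8 = 1 - r/4)
P(d) = -6/7 + d**2/7 (P(d) = -6/7 + (d*d)/7 = -6/7 + d**2/7)
(-141 - P(A(6, 1)))**2 = (-141 - (-6/7 + (1 - 1/4*1)**2/7))**2 = (-141 - (-6/7 + (1 - 1/4)**2/7))**2 = (-141 - (-6/7 + (3/4)**2/7))**2 = (-141 - (-6/7 + (1/7)*(9/16)))**2 = (-141 - (-6/7 + 9/112))**2 = (-141 - 1*(-87/112))**2 = (-141 + 87/112)**2 = (-15705/112)**2 = 246647025/12544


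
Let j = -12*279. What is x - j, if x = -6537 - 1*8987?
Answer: -12176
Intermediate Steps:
j = -3348
x = -15524 (x = -6537 - 8987 = -15524)
x - j = -15524 - 1*(-3348) = -15524 + 3348 = -12176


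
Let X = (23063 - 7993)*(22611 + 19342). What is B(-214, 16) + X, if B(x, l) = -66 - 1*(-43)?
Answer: 632231687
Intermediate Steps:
B(x, l) = -23 (B(x, l) = -66 + 43 = -23)
X = 632231710 (X = 15070*41953 = 632231710)
B(-214, 16) + X = -23 + 632231710 = 632231687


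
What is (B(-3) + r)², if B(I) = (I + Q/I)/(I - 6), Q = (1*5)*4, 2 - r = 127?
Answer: 11195716/729 ≈ 15358.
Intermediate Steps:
r = -125 (r = 2 - 1*127 = 2 - 127 = -125)
Q = 20 (Q = 5*4 = 20)
B(I) = (I + 20/I)/(-6 + I) (B(I) = (I + 20/I)/(I - 6) = (I + 20/I)/(-6 + I))
(B(-3) + r)² = ((20 + (-3)²)/((-3)*(-6 - 3)) - 125)² = (-⅓*(20 + 9)/(-9) - 125)² = (-⅓*(-⅑)*29 - 125)² = (29/27 - 125)² = (-3346/27)² = 11195716/729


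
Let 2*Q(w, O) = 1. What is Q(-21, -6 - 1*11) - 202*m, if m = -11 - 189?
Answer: 80801/2 ≈ 40401.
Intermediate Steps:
Q(w, O) = ½ (Q(w, O) = (½)*1 = ½)
m = -200
Q(-21, -6 - 1*11) - 202*m = ½ - 202*(-200) = ½ + 40400 = 80801/2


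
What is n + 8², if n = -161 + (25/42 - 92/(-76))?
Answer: -75965/798 ≈ -95.194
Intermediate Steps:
n = -127037/798 (n = -161 + (25*(1/42) - 92*(-1/76)) = -161 + (25/42 + 23/19) = -161 + 1441/798 = -127037/798 ≈ -159.19)
n + 8² = -127037/798 + 8² = -127037/798 + 64 = -75965/798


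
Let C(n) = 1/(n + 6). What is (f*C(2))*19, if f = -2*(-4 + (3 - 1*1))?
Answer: 19/2 ≈ 9.5000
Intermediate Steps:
C(n) = 1/(6 + n)
f = 4 (f = -2*(-4 + (3 - 1)) = -2*(-4 + 2) = -2*(-2) = 4)
(f*C(2))*19 = (4/(6 + 2))*19 = (4/8)*19 = (4*(⅛))*19 = (½)*19 = 19/2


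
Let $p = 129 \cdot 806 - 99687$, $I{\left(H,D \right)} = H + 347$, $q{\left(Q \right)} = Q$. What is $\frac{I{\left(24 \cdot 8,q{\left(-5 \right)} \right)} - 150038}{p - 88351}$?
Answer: $\frac{149499}{84064} \approx 1.7784$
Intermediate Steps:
$I{\left(H,D \right)} = 347 + H$
$p = 4287$ ($p = 103974 - 99687 = 4287$)
$\frac{I{\left(24 \cdot 8,q{\left(-5 \right)} \right)} - 150038}{p - 88351} = \frac{\left(347 + 24 \cdot 8\right) - 150038}{4287 - 88351} = \frac{\left(347 + 192\right) - 150038}{-84064} = \left(539 - 150038\right) \left(- \frac{1}{84064}\right) = \left(-149499\right) \left(- \frac{1}{84064}\right) = \frac{149499}{84064}$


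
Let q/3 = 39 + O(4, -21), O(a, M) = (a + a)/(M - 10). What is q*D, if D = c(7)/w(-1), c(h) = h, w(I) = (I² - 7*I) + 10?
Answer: 8407/186 ≈ 45.199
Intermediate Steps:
w(I) = 10 + I² - 7*I
O(a, M) = 2*a/(-10 + M) (O(a, M) = (2*a)/(-10 + M) = 2*a/(-10 + M))
q = 3603/31 (q = 3*(39 + 2*4/(-10 - 21)) = 3*(39 + 2*4/(-31)) = 3*(39 + 2*4*(-1/31)) = 3*(39 - 8/31) = 3*(1201/31) = 3603/31 ≈ 116.23)
D = 7/18 (D = 7/(10 + (-1)² - 7*(-1)) = 7/(10 + 1 + 7) = 7/18 ≈ 0.38889)
q*D = (3603/31)*(7/18) = 8407/186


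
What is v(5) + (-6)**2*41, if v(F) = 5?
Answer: 1481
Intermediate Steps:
v(5) + (-6)**2*41 = 5 + (-6)**2*41 = 5 + 36*41 = 5 + 1476 = 1481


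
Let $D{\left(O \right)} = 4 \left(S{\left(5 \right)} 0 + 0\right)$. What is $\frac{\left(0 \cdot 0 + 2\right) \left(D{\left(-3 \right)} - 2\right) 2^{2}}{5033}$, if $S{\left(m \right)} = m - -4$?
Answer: $- \frac{16}{5033} \approx -0.003179$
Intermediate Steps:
$S{\left(m \right)} = 4 + m$ ($S{\left(m \right)} = m + 4 = 4 + m$)
$D{\left(O \right)} = 0$ ($D{\left(O \right)} = 4 \left(\left(4 + 5\right) 0 + 0\right) = 4 \left(9 \cdot 0 + 0\right) = 4 \left(0 + 0\right) = 4 \cdot 0 = 0$)
$\frac{\left(0 \cdot 0 + 2\right) \left(D{\left(-3 \right)} - 2\right) 2^{2}}{5033} = \frac{\left(0 \cdot 0 + 2\right) \left(0 - 2\right) 2^{2}}{5033} = \left(0 + 2\right) \left(\left(-2\right) 4\right) \frac{1}{5033} = 2 \left(-8\right) \frac{1}{5033} = \left(-16\right) \frac{1}{5033} = - \frac{16}{5033}$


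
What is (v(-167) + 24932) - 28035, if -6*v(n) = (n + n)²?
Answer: -65087/3 ≈ -21696.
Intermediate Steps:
v(n) = -2*n²/3 (v(n) = -(n + n)²/6 = -4*n²/6 = -2*n²/3)
(v(-167) + 24932) - 28035 = (-⅔*(-167)² + 24932) - 28035 = (-⅔*27889 + 24932) - 28035 = (-55778/3 + 24932) - 28035 = 19018/3 - 28035 = -65087/3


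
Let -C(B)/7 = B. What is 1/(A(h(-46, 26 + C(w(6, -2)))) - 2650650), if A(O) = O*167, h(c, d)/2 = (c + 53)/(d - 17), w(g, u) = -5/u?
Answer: -17/45065726 ≈ -3.7723e-7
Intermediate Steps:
C(B) = -7*B
h(c, d) = 2*(53 + c)/(-17 + d) (h(c, d) = 2*((c + 53)/(d - 17)) = 2*((53 + c)/(-17 + d)) = 2*(53 + c)/(-17 + d))
A(O) = 167*O
1/(A(h(-46, 26 + C(w(6, -2)))) - 2650650) = 1/(167*(2*(53 - 46)/(-17 + (26 - (-35)/(-2)))) - 2650650) = 1/(167*(2*7/(-17 + (26 - (-35)*(-1)/2))) - 2650650) = 1/(167*(2*7/(-17 + (26 - 7*5/2))) - 2650650) = 1/(167*(2*7/(-17 + (26 - 35/2))) - 2650650) = 1/(167*(2*7/(-17 + 17/2)) - 2650650) = 1/(167*(2*7/(-17/2)) - 2650650) = 1/(167*(2*(-2/17)*7) - 2650650) = 1/(167*(-28/17) - 2650650) = 1/(-4676/17 - 2650650) = 1/(-45065726/17) = -17/45065726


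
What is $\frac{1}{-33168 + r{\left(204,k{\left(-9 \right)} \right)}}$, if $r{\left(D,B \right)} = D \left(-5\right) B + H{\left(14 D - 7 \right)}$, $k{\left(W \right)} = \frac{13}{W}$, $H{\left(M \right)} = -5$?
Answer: $- \frac{3}{95099} \approx -3.1546 \cdot 10^{-5}$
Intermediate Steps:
$r{\left(D,B \right)} = -5 - 5 B D$ ($r{\left(D,B \right)} = D \left(-5\right) B - 5 = - 5 D B - 5 = - 5 B D - 5 = -5 - 5 B D$)
$\frac{1}{-33168 + r{\left(204,k{\left(-9 \right)} \right)}} = \frac{1}{-33168 - \left(5 + 5 \frac{13}{-9} \cdot 204\right)} = \frac{1}{-33168 - \left(5 + 5 \cdot 13 \left(- \frac{1}{9}\right) 204\right)} = \frac{1}{-33168 - \left(5 - \frac{4420}{3}\right)} = \frac{1}{-33168 + \left(-5 + \frac{4420}{3}\right)} = \frac{1}{-33168 + \frac{4405}{3}} = \frac{1}{- \frac{95099}{3}} = - \frac{3}{95099}$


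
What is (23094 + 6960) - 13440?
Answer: 16614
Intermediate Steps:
(23094 + 6960) - 13440 = 30054 - 13440 = 16614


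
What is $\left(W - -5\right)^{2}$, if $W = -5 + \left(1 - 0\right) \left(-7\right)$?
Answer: $49$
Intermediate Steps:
$W = -12$ ($W = -5 + \left(1 + 0\right) \left(-7\right) = -5 + 1 \left(-7\right) = -5 - 7 = -12$)
$\left(W - -5\right)^{2} = \left(-12 - -5\right)^{2} = \left(-12 + \left(-5 + 10\right)\right)^{2} = \left(-12 + 5\right)^{2} = \left(-7\right)^{2} = 49$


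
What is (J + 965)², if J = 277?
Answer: 1542564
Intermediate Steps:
(J + 965)² = (277 + 965)² = 1242² = 1542564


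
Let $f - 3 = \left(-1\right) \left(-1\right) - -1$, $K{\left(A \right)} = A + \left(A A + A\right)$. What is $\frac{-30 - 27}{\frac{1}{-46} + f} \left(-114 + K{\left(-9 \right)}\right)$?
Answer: $\frac{133722}{229} \approx 583.94$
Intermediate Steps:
$K{\left(A \right)} = A^{2} + 2 A$ ($K{\left(A \right)} = A + \left(A^{2} + A\right) = A + \left(A + A^{2}\right) = A^{2} + 2 A$)
$f = 5$ ($f = 3 - -2 = 3 + \left(1 + 1\right) = 3 + 2 = 5$)
$\frac{-30 - 27}{\frac{1}{-46} + f} \left(-114 + K{\left(-9 \right)}\right) = \frac{-30 - 27}{\frac{1}{-46} + 5} \left(-114 - 9 \left(2 - 9\right)\right) = - \frac{57}{- \frac{1}{46} + 5} \left(-114 - -63\right) = - \frac{57}{\frac{229}{46}} \left(-114 + 63\right) = \left(-57\right) \frac{46}{229} \left(-51\right) = \left(- \frac{2622}{229}\right) \left(-51\right) = \frac{133722}{229}$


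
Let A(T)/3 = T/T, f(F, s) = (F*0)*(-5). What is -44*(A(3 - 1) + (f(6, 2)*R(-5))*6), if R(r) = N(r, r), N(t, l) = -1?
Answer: -132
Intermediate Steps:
R(r) = -1
f(F, s) = 0 (f(F, s) = 0*(-5) = 0)
A(T) = 3 (A(T) = 3*(T/T) = 3*1 = 3)
-44*(A(3 - 1) + (f(6, 2)*R(-5))*6) = -44*(3 + (0*(-1))*6) = -44*(3 + 0*6) = -44*(3 + 0) = -44*3 = -132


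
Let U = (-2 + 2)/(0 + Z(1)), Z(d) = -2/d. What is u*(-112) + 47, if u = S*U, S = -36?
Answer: 47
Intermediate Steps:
U = 0 (U = (-2 + 2)/(0 - 2/1) = 0/(0 - 2*1) = 0/(0 - 2) = 0/(-2) = 0*(-1/2) = 0)
u = 0 (u = -36*0 = 0)
u*(-112) + 47 = 0*(-112) + 47 = 0 + 47 = 47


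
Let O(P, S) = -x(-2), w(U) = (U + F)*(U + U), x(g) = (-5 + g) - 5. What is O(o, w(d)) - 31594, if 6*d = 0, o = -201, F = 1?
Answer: -31582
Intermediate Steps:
d = 0 (d = (⅙)*0 = 0)
x(g) = -10 + g
w(U) = 2*U*(1 + U) (w(U) = (U + 1)*(U + U) = (1 + U)*(2*U) = 2*U*(1 + U))
O(P, S) = 12 (O(P, S) = -(-10 - 2) = -1*(-12) = 12)
O(o, w(d)) - 31594 = 12 - 31594 = -31582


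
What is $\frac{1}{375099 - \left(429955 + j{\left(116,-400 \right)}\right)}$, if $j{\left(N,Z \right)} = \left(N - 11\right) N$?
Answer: $- \frac{1}{67036} \approx -1.4917 \cdot 10^{-5}$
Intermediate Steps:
$j{\left(N,Z \right)} = N \left(-11 + N\right)$ ($j{\left(N,Z \right)} = \left(-11 + N\right) N = N \left(-11 + N\right)$)
$\frac{1}{375099 - \left(429955 + j{\left(116,-400 \right)}\right)} = \frac{1}{375099 - \left(429955 + 116 \left(-11 + 116\right)\right)} = \frac{1}{375099 - \left(429955 + 116 \cdot 105\right)} = \frac{1}{375099 - 442135} = \frac{1}{-67036} = - \frac{1}{67036}$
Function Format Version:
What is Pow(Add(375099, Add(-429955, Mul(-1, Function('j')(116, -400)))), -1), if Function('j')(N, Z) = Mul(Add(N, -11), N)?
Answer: Rational(-1, 67036) ≈ -1.4917e-5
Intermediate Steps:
Function('j')(N, Z) = Mul(N, Add(-11, N)) (Function('j')(N, Z) = Mul(Add(-11, N), N) = Mul(N, Add(-11, N)))
Pow(Add(375099, Add(-429955, Mul(-1, Function('j')(116, -400)))), -1) = Pow(Add(375099, Add(-429955, Mul(-1, Mul(116, Add(-11, 116))))), -1) = Pow(Add(375099, Add(-429955, Mul(-1, Mul(116, 105)))), -1) = Pow(Add(375099, Add(-429955, Mul(-1, 12180))), -1) = Pow(Add(375099, Add(-429955, -12180)), -1) = Pow(Add(375099, -442135), -1) = Pow(-67036, -1) = Rational(-1, 67036)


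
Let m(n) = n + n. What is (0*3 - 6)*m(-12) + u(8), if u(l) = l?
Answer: 152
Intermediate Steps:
m(n) = 2*n
(0*3 - 6)*m(-12) + u(8) = (0*3 - 6)*(2*(-12)) + 8 = (0 - 6)*(-24) + 8 = -6*(-24) + 8 = 144 + 8 = 152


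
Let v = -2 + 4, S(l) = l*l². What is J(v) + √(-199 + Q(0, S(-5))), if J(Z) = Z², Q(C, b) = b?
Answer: 4 + 18*I ≈ 4.0 + 18.0*I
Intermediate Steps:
S(l) = l³
v = 2
J(v) + √(-199 + Q(0, S(-5))) = 2² + √(-199 + (-5)³) = 4 + √(-199 - 125) = 4 + √(-324) = 4 + 18*I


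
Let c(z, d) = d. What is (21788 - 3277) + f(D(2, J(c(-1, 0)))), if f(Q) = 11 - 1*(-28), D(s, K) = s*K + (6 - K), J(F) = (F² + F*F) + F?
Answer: 18550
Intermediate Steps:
J(F) = F + 2*F² (J(F) = (F² + F²) + F = 2*F² + F = F + 2*F²)
D(s, K) = 6 - K + K*s (D(s, K) = K*s + (6 - K) = 6 - K + K*s)
f(Q) = 39 (f(Q) = 11 + 28 = 39)
(21788 - 3277) + f(D(2, J(c(-1, 0)))) = (21788 - 3277) + 39 = 18511 + 39 = 18550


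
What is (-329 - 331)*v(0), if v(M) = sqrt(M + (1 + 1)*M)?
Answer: 0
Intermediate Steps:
v(M) = sqrt(3)*sqrt(M) (v(M) = sqrt(M + 2*M) = sqrt(3*M) = sqrt(3)*sqrt(M))
(-329 - 331)*v(0) = (-329 - 331)*(sqrt(3)*sqrt(0)) = -660*sqrt(3)*0 = -660*0 = 0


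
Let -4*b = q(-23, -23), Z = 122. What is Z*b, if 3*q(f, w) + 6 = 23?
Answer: -1037/6 ≈ -172.83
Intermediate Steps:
q(f, w) = 17/3 (q(f, w) = -2 + (1/3)*23 = -2 + 23/3 = 17/3)
b = -17/12 (b = -1/4*17/3 = -17/12 ≈ -1.4167)
Z*b = 122*(-17/12) = -1037/6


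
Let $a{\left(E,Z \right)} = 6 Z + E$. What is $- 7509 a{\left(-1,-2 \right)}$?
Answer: $97617$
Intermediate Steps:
$a{\left(E,Z \right)} = E + 6 Z$
$- 7509 a{\left(-1,-2 \right)} = - 7509 \left(-1 + 6 \left(-2\right)\right) = - 7509 \left(-1 - 12\right) = \left(-7509\right) \left(-13\right) = 97617$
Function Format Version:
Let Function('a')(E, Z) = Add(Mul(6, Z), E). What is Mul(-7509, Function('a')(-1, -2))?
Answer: 97617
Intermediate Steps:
Function('a')(E, Z) = Add(E, Mul(6, Z))
Mul(-7509, Function('a')(-1, -2)) = Mul(-7509, Add(-1, Mul(6, -2))) = Mul(-7509, Add(-1, -12)) = Mul(-7509, -13) = 97617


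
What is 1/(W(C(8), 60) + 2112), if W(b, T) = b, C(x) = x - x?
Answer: 1/2112 ≈ 0.00047348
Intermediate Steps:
C(x) = 0
1/(W(C(8), 60) + 2112) = 1/(0 + 2112) = 1/2112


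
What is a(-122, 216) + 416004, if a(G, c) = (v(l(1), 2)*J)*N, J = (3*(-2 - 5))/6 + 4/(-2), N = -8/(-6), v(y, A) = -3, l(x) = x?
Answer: 416026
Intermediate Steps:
N = 4/3 (N = -8*(-⅙) = 4/3 ≈ 1.3333)
J = -11/2 (J = (3*(-7))*(⅙) + 4*(-½) = -21*⅙ - 2 = -7/2 - 2 = -11/2 ≈ -5.5000)
a(G, c) = 22 (a(G, c) = -3*(-11/2)*(4/3) = (33/2)*(4/3) = 22)
a(-122, 216) + 416004 = 22 + 416004 = 416026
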